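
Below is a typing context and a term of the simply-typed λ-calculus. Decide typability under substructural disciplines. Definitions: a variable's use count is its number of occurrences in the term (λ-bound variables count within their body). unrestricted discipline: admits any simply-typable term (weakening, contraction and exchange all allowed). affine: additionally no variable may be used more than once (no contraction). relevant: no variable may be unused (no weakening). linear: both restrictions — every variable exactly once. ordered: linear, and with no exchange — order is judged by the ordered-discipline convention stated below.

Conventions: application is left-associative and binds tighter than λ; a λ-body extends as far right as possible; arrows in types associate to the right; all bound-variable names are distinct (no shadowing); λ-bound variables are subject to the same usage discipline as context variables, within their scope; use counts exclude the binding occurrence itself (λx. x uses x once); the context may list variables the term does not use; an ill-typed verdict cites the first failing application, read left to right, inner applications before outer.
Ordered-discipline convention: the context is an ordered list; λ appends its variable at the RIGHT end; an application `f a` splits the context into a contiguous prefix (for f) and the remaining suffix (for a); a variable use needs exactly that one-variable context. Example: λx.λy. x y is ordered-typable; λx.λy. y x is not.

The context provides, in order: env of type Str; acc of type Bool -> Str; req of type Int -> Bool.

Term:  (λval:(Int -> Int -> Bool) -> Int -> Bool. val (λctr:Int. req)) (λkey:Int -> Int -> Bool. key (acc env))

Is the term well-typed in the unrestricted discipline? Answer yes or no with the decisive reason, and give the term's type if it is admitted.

no — a type mismatch blocks all five
usage: env ×1; acc ×1; req ×1; val (λ-bound) ×1; ctr (λ-bound) ×0; key (λ-bound) ×1
left-to-right use order: val, req, key, acc, env
typing: ill-typed: argument of type Str where Bool is required
per-discipline verdicts: ordered ✗; linear ✗; affine ✗; relevant ✗; unrestricted ✗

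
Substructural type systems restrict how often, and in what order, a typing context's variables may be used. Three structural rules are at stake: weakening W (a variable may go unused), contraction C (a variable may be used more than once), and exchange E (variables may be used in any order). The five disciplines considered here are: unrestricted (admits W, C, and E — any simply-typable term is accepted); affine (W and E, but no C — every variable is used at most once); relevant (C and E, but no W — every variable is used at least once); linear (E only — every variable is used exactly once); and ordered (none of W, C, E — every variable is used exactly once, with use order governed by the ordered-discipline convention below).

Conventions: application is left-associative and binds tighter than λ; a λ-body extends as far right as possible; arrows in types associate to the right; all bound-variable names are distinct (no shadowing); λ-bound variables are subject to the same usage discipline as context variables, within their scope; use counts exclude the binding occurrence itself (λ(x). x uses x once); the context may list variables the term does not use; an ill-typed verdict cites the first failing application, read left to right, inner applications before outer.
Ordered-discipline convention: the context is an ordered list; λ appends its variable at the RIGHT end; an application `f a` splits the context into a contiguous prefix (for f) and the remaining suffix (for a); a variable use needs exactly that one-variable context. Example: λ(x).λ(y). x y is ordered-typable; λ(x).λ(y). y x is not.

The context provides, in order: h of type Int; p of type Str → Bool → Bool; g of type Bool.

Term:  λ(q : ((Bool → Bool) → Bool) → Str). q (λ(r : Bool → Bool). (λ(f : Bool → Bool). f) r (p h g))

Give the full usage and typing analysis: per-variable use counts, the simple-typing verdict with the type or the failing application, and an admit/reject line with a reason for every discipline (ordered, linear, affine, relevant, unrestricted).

counts: h ×1; p ×1; g ×1; q [bound] ×1; r [bound] ×1; f [bound] ×1
order of uses: q, f, r, p, h, g
typing: ill-typed: argument of type Int where Str is required
ordered: ✗ — fails simple typing
linear: ✗ — a type mismatch blocks all five
affine: ✗ — the type mismatch rejects it
relevant: ✗ — not simply typable
unrestricted: ✗ — fails simple typing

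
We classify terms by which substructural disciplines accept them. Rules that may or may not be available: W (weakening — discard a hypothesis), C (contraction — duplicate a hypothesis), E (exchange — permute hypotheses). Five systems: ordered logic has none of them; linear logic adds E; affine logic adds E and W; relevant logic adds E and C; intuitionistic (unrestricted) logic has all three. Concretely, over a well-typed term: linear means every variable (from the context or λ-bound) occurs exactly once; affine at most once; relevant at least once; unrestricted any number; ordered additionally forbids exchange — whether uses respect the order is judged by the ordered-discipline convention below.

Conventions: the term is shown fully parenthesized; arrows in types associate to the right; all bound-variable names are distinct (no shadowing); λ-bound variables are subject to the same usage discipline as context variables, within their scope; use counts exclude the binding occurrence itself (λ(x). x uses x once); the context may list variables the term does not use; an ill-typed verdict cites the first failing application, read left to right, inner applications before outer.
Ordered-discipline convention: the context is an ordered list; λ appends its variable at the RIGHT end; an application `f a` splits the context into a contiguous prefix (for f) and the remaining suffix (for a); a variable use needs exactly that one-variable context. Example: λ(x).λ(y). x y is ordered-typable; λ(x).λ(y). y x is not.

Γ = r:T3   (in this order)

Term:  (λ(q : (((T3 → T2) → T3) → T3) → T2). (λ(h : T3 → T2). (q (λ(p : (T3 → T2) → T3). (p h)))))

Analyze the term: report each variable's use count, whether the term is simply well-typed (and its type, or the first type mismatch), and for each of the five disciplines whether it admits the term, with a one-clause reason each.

use counts: r: 0; q (λ-bound): 1; h (λ-bound): 1; p (λ-bound): 1
use order (left to right): q, p, h
typing: well-typed at ((((T3 → T2) → T3) → T3) → T2) → (T3 → T2) → T2
ordered ✗ (unused: r — weakening required)
linear ✗ (unused: r — weakening required)
affine ✓ (r, q, h, p: no repeats, contraction unneeded)
relevant ✗ (unused: r — weakening required)
unrestricted ✓ (typability at ((((T3 → T2) → T3) → T3) → T2) → (T3 → T2) → T2 is all that's needed)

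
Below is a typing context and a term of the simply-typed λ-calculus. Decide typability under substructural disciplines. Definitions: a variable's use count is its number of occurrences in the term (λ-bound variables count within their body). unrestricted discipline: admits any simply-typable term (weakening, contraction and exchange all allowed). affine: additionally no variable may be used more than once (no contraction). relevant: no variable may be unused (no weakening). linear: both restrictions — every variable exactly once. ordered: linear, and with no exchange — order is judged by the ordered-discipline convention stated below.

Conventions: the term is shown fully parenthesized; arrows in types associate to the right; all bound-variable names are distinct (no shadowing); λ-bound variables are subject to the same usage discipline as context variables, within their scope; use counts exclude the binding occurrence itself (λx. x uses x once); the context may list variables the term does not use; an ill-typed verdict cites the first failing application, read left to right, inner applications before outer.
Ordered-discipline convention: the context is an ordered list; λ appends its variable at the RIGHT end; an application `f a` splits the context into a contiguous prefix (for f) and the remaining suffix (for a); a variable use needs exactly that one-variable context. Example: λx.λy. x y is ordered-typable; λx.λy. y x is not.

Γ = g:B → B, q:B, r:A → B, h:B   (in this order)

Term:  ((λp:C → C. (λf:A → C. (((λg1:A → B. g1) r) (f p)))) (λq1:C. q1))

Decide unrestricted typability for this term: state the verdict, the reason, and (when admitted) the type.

no — not simply typable
use counts: g: 0; q: 0; r: 1; h: 0; p (bound): 1; f (bound): 1; g1 (bound): 1; q1 (bound): 1
order of uses: g1, r, f, p, q1
typing: ill-typed: a function awaiting A gets C → C
summary: ordered ✗, linear ✗, affine ✗, relevant ✗, unrestricted ✗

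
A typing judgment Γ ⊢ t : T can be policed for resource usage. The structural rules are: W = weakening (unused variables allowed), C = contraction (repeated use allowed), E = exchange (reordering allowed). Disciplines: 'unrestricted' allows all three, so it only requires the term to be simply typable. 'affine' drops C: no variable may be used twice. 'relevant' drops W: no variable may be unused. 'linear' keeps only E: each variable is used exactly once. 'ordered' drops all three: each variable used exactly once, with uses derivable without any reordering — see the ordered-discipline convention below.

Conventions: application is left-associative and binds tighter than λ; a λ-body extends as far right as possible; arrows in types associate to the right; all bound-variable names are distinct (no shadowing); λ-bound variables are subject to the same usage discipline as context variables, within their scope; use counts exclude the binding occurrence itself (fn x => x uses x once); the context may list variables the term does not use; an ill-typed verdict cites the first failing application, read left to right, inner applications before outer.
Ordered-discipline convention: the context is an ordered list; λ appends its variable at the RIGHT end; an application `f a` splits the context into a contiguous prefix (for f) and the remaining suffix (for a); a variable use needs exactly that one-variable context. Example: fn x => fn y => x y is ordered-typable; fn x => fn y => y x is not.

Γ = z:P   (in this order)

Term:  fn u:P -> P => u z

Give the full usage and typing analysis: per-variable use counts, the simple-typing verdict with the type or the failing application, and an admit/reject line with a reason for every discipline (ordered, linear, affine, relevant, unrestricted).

use counts: z=1; u (bound)=1
left-to-right use order: u, z
typing: the term checks, with type (P -> P) -> P
ordered: ✗ — no contiguous prefix/suffix split fits u, z
linear: ✓ — single use per variable (z, u)
affine: ✓ — at most one use each (z, u)
relevant: ✓ — none of z, u goes unused
unrestricted: ✓ — well-typed at (P -> P) -> P; no restrictions here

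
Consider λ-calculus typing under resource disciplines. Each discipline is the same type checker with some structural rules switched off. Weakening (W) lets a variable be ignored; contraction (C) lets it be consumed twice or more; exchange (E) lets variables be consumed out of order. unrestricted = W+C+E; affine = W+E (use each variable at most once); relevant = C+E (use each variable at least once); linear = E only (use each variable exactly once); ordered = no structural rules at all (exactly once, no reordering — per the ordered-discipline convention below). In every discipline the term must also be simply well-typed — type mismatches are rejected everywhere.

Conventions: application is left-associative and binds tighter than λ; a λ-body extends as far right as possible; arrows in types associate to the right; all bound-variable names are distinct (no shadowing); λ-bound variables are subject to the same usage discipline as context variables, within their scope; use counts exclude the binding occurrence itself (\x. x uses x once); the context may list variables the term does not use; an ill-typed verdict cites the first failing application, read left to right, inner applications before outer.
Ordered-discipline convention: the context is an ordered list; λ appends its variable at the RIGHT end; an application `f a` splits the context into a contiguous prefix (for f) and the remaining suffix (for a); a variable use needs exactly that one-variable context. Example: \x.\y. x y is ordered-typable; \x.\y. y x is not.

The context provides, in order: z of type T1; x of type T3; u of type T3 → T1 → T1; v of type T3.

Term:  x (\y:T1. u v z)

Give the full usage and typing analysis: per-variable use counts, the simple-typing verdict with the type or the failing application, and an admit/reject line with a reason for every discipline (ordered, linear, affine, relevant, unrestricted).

variable uses: z: 1; x: 1; u: 1; v: 1; y [bound]: 0
uses in reading order: x, u, v, z
typing: ill-typed: applying a non-function (T3)
ordered: ✗ — not simply typable
linear: ✗ — fails simple typing
affine: ✗ — a type mismatch blocks all five
relevant: ✗ — the type mismatch rejects it
unrestricted: ✗ — not simply typable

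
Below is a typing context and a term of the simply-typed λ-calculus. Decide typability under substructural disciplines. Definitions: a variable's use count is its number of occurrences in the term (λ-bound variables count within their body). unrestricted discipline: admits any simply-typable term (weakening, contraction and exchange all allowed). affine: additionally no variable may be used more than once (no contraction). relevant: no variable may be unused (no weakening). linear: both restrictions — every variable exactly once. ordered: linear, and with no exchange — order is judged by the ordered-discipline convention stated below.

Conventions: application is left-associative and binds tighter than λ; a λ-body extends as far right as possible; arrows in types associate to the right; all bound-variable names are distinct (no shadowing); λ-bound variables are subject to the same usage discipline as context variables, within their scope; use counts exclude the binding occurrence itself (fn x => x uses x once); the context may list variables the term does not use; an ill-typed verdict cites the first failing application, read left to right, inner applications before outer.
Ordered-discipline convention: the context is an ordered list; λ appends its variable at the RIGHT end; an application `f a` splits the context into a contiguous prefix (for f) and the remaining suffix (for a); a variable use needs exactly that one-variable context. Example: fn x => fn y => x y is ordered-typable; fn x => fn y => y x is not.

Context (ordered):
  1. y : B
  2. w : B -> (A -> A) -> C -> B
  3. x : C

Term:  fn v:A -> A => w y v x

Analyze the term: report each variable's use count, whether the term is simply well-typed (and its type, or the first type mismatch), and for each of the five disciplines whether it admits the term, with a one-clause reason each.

counts: y: 1, w: 1, x: 1, v (λ-bound): 1
uses in reading order: w, y, v, x
typing: ✓ — (A -> A) -> B
ordered: ✗, no contiguous prefix/suffix split fits w, y, v, x
linear: ✓, single use per variable (y, w, x, v)
affine: ✓, y, w, x, v: no repeats, contraction unneeded
relevant: ✓, at least one use each (y, w, x, v)
unrestricted: ✓, typability at (A -> A) -> B is all that's needed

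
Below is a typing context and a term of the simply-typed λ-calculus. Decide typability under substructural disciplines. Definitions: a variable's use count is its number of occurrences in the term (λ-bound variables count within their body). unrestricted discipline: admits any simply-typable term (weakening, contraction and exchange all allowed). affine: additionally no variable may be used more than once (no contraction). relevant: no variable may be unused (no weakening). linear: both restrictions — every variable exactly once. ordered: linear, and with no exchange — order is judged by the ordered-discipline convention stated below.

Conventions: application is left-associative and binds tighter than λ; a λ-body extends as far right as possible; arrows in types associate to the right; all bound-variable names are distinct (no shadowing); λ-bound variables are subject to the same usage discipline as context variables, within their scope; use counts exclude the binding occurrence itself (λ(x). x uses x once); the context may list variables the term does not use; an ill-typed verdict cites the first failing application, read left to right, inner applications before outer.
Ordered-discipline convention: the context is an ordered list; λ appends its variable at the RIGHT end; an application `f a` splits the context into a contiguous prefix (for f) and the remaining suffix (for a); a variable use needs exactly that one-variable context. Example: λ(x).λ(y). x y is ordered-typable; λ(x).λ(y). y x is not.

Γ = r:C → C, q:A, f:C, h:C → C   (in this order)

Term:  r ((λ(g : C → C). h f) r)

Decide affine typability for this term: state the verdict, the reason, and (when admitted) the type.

no — repeated use of r ×2
use counts: r=2, q=0, f=1, h=1, g (bound)=0
use order (left to right): r, h, f, r
typing: well-typed — term : C
per-discipline verdicts: ordered ✗ · linear ✗ · affine ✗ · relevant ✗ · unrestricted ✓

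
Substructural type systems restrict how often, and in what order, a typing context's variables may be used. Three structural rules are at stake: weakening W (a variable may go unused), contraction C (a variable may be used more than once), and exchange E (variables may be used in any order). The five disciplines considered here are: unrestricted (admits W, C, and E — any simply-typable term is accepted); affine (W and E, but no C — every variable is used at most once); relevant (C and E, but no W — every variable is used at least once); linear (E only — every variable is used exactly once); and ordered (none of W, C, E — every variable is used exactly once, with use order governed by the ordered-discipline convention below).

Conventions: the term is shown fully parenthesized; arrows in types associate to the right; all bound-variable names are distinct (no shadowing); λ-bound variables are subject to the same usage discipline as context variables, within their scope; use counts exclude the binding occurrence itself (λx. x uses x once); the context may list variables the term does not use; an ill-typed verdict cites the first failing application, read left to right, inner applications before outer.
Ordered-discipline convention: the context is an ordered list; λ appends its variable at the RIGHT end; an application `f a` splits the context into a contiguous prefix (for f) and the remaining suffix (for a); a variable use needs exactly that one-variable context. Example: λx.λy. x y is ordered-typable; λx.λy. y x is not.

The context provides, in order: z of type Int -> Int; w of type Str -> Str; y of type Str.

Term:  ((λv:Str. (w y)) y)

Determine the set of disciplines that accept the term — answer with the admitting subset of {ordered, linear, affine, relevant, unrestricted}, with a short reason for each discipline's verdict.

admitted in: unrestricted
use counts: z: 0×; w: 1×; y: 2×; v (λ-bound): 0×
use order (left to right): w, y, y
typing: well-typed — term : Str
ordered ✗ (y ×2 used more than once (contraction); needs weakening: z, v unused)
linear ✗ (y ×2 used more than once (contraction); needs weakening: z, v unused)
affine ✗ (y ×2 used more than once (contraction))
relevant ✗ (needs weakening: z, v unused)
unrestricted ✓ (well-typed at Str; no restrictions here)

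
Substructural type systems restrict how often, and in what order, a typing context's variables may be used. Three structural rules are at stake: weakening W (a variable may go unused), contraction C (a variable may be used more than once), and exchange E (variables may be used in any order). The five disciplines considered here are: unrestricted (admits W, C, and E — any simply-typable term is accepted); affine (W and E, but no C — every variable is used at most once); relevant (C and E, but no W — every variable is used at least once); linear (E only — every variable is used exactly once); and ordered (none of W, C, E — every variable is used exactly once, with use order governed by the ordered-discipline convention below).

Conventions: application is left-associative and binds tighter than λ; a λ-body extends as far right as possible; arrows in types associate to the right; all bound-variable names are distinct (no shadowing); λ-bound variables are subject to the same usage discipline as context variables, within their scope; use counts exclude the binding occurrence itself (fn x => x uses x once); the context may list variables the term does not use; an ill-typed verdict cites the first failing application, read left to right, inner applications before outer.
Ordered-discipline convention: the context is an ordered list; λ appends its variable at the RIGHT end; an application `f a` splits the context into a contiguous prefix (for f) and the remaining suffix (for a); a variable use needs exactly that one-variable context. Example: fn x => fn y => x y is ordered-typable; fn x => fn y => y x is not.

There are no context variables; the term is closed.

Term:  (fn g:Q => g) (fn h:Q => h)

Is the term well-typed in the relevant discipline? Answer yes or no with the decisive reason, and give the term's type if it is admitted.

no — a type mismatch blocks all five
usage: g (λ-bound) ×1; h (λ-bound) ×1
left-to-right use order: g, h
typing: ill-typed: an argument Q → Q mismatches the expected Q
summary: ordered ✗ · linear ✗ · affine ✗ · relevant ✗ · unrestricted ✗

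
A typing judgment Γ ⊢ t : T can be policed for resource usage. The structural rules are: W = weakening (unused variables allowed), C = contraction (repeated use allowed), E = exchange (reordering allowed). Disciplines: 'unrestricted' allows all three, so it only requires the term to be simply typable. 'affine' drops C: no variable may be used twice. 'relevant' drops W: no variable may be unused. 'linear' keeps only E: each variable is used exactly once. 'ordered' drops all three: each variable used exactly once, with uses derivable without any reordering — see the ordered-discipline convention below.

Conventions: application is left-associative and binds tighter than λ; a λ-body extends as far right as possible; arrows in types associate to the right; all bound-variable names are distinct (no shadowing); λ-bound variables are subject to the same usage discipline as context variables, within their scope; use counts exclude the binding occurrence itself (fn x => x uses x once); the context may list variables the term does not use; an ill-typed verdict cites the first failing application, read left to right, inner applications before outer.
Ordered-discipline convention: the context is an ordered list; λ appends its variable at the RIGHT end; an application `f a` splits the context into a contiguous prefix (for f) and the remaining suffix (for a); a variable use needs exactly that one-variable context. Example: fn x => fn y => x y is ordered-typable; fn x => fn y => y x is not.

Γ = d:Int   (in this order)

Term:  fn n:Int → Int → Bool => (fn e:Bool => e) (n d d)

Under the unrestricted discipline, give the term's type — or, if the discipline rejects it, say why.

term : (Int → Int → Bool) → Bool
variable uses: d ×2; n (λ-bound) ×1; e (λ-bound) ×1
order of uses: e, n, d, d
typing: well-typed — term : (Int → Int → Bool) → Bool
all disciplines: ordered ✗ · linear ✗ · affine ✗ · relevant ✓ · unrestricted ✓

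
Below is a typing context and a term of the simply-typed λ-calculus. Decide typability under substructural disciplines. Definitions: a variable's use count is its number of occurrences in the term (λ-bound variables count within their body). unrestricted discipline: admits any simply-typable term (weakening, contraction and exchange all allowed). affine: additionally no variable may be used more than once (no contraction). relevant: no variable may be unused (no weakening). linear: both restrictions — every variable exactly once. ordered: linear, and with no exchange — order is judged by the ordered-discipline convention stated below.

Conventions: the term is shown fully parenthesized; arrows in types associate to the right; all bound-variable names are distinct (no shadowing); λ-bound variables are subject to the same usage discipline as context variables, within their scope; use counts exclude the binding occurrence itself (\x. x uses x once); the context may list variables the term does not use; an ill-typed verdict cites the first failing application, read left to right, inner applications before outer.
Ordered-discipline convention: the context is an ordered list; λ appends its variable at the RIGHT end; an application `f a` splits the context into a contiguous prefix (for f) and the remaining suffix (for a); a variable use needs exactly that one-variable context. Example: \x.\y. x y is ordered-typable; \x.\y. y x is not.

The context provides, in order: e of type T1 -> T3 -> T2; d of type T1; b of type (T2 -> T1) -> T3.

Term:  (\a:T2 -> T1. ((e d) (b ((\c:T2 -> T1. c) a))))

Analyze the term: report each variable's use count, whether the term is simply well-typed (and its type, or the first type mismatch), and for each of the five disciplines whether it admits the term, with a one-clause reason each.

variable uses: e=1; d=1; b=1; a [bound]=1; c [bound]=1
use order (left to right): e, d, b, c, a
typing: the term checks, with type (T2 -> T1) -> T2
ordered ✓ (one use each (e, d, b, a, c); ordered split holds)
linear ✓ (single use per variable (e, d, b, a, c))
affine ✓ (at most one use each (e, d, b, a, c))
relevant ✓ (none of e, d, b, a, c goes unused)
unrestricted ✓ (type-checks ((T2 -> T1) -> T2) and nothing is barred)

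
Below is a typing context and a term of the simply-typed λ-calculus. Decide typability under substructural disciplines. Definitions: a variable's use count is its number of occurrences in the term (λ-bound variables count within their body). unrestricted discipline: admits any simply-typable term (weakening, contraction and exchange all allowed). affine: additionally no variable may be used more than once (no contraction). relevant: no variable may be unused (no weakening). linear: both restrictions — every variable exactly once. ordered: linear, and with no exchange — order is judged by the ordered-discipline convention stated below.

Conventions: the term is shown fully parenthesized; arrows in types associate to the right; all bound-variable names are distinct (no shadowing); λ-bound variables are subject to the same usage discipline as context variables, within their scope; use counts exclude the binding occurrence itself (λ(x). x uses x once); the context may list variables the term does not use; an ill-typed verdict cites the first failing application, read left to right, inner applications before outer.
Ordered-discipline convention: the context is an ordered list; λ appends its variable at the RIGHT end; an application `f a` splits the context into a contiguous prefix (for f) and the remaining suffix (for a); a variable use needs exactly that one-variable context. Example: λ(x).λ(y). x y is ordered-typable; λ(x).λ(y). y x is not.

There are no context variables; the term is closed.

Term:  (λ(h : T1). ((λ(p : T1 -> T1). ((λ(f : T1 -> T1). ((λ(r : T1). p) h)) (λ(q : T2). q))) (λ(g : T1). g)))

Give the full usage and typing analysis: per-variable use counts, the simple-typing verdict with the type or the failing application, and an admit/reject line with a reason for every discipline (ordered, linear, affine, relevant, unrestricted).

usage: h (λ-bound) ×1, p (λ-bound) ×1, f (λ-bound) ×0, r (λ-bound) ×0, q (λ-bound) ×1, g (λ-bound) ×1
left-to-right use order: p, h, q, g
typing: ill-typed: an application expects T1 -> T1 but receives T2 -> T2
ordered: ✗ — not simply typable
linear: ✗ — fails simple typing
affine: ✗ — a type mismatch blocks all five
relevant: ✗ — the type mismatch rejects it
unrestricted: ✗ — not simply typable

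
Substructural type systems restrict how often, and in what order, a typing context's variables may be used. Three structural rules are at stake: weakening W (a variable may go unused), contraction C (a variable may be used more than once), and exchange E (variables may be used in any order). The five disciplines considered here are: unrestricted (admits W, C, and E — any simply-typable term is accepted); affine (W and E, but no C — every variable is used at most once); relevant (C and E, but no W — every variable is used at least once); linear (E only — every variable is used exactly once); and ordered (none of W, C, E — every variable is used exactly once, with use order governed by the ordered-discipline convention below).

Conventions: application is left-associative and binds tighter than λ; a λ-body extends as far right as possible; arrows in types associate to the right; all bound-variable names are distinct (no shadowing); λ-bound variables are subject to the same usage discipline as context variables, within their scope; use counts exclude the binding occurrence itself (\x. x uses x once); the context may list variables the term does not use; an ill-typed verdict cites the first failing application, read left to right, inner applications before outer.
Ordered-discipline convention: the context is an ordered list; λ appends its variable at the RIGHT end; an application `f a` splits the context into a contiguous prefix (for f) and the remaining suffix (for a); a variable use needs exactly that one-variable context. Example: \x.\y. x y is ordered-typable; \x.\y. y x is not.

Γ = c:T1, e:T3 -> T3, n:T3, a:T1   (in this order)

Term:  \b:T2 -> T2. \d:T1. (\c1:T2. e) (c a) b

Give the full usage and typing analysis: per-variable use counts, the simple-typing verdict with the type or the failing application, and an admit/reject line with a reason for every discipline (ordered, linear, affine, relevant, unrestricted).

counts: c: 1×, e: 1×, n: 0×, a: 1×, b (bound): 1×, d (bound): 0×, c1 (bound): 0×
use order (left to right): e, c, a, b
typing: ill-typed: non-arrow in function slot: T1
ordered: ✗ — fails simple typing
linear: ✗ — a type mismatch blocks all five
affine: ✗ — the type mismatch rejects it
relevant: ✗ — not simply typable
unrestricted: ✗ — fails simple typing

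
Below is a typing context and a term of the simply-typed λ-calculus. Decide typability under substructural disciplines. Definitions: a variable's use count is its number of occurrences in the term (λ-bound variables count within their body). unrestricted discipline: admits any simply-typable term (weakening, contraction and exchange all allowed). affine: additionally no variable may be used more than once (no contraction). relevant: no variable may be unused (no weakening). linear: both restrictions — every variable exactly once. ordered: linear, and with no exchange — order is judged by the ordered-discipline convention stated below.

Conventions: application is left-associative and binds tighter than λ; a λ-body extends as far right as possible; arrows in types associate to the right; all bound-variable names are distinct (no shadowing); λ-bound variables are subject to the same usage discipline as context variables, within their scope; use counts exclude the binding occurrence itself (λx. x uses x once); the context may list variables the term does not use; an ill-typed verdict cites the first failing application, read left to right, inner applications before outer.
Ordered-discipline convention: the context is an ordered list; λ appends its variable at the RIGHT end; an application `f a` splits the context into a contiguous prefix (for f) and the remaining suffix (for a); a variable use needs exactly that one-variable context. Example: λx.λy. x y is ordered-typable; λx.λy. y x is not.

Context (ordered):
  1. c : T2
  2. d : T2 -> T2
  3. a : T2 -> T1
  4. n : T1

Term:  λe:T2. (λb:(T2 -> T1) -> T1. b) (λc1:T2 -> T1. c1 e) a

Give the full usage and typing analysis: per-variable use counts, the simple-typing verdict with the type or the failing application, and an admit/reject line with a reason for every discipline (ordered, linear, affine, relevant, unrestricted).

counts: c: 0; d: 0; a: 1; n: 0; e (λ-bound): 1; b (λ-bound): 1; c1 (λ-bound): 1
uses in reading order: b, c1, e, a
typing: well-typed at T2 -> T1
ordered: ✗, c, d, n never used (weakening)
linear: ✗, c, d, n never used (weakening)
affine: ✓, no duplicate uses among c, d, a, n, e, b, c1
relevant: ✗, c, d, n never used (weakening)
unrestricted: ✓, typability at T2 -> T1 is all that's needed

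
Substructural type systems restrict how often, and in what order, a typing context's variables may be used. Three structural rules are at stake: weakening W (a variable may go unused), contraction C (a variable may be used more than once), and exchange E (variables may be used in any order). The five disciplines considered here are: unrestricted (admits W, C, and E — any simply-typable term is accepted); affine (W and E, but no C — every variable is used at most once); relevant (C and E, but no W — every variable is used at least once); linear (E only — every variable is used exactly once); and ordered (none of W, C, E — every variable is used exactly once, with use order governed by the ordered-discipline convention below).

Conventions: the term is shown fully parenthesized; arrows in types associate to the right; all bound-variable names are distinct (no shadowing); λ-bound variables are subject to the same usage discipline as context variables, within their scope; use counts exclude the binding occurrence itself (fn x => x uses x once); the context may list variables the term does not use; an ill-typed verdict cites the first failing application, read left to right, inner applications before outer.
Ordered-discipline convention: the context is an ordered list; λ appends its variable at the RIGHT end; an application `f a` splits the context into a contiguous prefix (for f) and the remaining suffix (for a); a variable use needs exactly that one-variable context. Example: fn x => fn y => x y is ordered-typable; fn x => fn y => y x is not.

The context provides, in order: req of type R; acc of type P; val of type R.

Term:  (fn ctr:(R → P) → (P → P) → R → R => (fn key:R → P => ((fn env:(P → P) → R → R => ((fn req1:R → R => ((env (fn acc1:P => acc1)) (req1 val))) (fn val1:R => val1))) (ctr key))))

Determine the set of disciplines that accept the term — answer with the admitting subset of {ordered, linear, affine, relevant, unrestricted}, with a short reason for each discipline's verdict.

admitted in: affine, unrestricted
counts: req: 0; acc: 0; val: 1; ctr (λ-bound): 1; key (λ-bound): 1; env (λ-bound): 1; req1 (λ-bound): 1; acc1 (λ-bound): 1; val1 (λ-bound): 1
order of uses: env, acc1, req1, val, val1, ctr, key
typing: the term checks, with type ((R → P) → (P → P) → R → R) → (R → P) → R
ordered: ✗, unused: req, acc — weakening required
linear: ✗, unused: req, acc — weakening required
affine: ✓, none of req, acc, val, ctr, key, env, req1, acc1, val1 used more than once
relevant: ✗, unused: req, acc — weakening required
unrestricted: ✓, typability at ((R → P) → (P → P) → R → R) → (R → P) → R is all that's needed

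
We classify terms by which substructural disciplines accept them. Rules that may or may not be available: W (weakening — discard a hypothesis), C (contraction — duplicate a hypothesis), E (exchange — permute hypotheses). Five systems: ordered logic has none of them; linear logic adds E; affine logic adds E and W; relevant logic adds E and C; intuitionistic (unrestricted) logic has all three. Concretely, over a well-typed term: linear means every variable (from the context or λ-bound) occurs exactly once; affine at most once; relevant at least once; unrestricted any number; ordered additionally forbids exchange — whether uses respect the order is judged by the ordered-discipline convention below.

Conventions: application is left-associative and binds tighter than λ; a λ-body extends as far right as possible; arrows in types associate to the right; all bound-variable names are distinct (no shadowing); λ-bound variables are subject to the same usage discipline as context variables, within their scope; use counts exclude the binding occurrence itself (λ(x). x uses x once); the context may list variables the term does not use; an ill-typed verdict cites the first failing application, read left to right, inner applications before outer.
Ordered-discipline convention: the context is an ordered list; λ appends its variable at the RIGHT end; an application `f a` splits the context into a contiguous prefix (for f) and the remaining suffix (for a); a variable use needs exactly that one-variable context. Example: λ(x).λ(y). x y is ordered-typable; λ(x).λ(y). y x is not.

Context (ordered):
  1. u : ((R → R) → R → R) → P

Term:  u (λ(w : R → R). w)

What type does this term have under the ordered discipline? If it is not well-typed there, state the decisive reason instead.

term : P
variable uses: u: 1×, w (bound): 1×
use order (left to right): u, w
typing: the term checks, with type P
per-discipline verdicts: ordered ✓ | linear ✓ | affine ✓ | relevant ✓ | unrestricted ✓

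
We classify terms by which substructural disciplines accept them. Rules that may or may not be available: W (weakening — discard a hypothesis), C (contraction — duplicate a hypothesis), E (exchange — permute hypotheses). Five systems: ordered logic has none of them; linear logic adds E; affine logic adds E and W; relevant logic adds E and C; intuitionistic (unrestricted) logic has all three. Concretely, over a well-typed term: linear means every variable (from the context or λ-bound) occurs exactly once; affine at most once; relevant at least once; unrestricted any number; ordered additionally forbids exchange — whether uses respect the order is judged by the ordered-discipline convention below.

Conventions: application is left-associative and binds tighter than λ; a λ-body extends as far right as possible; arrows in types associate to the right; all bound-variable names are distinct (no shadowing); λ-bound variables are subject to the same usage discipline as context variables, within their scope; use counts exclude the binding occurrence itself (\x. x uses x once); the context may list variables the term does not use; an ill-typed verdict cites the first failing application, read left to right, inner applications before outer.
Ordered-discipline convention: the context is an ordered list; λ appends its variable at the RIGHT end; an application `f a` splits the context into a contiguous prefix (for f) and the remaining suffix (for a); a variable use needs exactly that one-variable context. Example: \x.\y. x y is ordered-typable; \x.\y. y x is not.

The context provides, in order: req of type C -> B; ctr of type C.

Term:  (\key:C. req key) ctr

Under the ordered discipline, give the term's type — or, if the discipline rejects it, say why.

term : B
variable uses: req: 1×, ctr: 1×, key [bound]: 1×
use order (left to right): req, key, ctr
typing: the term checks, with type B
per-discipline verdicts: ordered ✓, linear ✓, affine ✓, relevant ✓, unrestricted ✓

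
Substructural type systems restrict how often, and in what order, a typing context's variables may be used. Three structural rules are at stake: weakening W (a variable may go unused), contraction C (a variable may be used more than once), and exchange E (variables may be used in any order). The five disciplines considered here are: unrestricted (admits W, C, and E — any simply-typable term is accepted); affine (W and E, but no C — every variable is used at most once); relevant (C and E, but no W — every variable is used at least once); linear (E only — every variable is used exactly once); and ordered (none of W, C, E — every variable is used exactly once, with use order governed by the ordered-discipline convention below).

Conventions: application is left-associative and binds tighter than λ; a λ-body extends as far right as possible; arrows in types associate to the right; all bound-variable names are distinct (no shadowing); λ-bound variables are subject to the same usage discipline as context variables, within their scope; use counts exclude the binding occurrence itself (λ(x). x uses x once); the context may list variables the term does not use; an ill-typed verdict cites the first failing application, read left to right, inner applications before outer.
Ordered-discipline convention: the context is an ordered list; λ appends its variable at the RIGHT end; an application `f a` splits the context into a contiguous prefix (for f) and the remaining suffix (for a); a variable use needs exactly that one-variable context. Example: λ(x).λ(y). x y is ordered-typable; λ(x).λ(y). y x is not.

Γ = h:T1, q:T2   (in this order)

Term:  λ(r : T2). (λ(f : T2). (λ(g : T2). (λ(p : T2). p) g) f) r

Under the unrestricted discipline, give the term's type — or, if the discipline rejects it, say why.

term : T2 -> T2
usage: h: 0×; q: 0×; r (bound): 1×; f (bound): 1×; g (bound): 1×; p (bound): 1×
order of uses: p, g, f, r
typing: well-typed at T2 -> T2
summary: ordered ✗ · linear ✗ · affine ✓ · relevant ✗ · unrestricted ✓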